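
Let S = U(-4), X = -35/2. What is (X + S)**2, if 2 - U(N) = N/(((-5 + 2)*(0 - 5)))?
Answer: 208849/900 ≈ 232.05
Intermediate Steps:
X = -35/2 (X = -35*1/2 = -35/2 ≈ -17.500)
U(N) = 2 - N/15 (U(N) = 2 - N/((-5 + 2)*(0 - 5)) = 2 - N/((-3*(-5))) = 2 - N/15)
S = 34/15 (S = 2 - 1/15*(-4) = 2 + 4/15 = 34/15 ≈ 2.2667)
(X + S)**2 = (-35/2 + 34/15)**2 = (-457/30)**2 = 208849/900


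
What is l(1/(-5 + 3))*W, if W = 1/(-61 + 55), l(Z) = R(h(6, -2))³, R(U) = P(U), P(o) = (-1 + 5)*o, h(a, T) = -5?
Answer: 4000/3 ≈ 1333.3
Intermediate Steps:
P(o) = 4*o
R(U) = 4*U
l(Z) = -8000 (l(Z) = (4*(-5))³ = (-20)³ = -8000)
W = -⅙ (W = 1/(-6) = -⅙ ≈ -0.16667)
l(1/(-5 + 3))*W = -8000*(-⅙) = 4000/3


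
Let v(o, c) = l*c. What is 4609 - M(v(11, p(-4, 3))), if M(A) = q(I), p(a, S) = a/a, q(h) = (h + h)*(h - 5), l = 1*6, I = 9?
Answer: 4537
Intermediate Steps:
l = 6
q(h) = 2*h*(-5 + h) (q(h) = (2*h)*(-5 + h) = 2*h*(-5 + h))
p(a, S) = 1
v(o, c) = 6*c
M(A) = 72 (M(A) = 2*9*(-5 + 9) = 2*9*4 = 72)
4609 - M(v(11, p(-4, 3))) = 4609 - 1*72 = 4609 - 72 = 4537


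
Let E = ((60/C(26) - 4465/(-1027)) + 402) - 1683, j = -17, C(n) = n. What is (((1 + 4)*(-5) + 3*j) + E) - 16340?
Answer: -18167984/1027 ≈ -17690.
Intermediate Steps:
E = -1308752/1027 (E = ((60/26 - 4465/(-1027)) + 402) - 1683 = ((60*(1/26) - 4465*(-1/1027)) + 402) - 1683 = ((30/13 + 4465/1027) + 402) - 1683 = (6835/1027 + 402) - 1683 = 419689/1027 - 1683 = -1308752/1027 ≈ -1274.3)
(((1 + 4)*(-5) + 3*j) + E) - 16340 = (((1 + 4)*(-5) + 3*(-17)) - 1308752/1027) - 16340 = ((5*(-5) - 51) - 1308752/1027) - 16340 = ((-25 - 51) - 1308752/1027) - 16340 = (-76 - 1308752/1027) - 16340 = -1386804/1027 - 16340 = -18167984/1027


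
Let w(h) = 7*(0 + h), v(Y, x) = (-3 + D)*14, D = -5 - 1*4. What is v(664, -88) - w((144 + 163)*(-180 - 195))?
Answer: 805707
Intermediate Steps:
D = -9 (D = -5 - 4 = -9)
v(Y, x) = -168 (v(Y, x) = (-3 - 9)*14 = -12*14 = -168)
w(h) = 7*h
v(664, -88) - w((144 + 163)*(-180 - 195)) = -168 - 7*(144 + 163)*(-180 - 195) = -168 - 7*307*(-375) = -168 - 7*(-115125) = -168 - 1*(-805875) = -168 + 805875 = 805707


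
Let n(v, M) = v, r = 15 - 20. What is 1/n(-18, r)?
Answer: -1/18 ≈ -0.055556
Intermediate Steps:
r = -5
1/n(-18, r) = 1/(-18) = -1/18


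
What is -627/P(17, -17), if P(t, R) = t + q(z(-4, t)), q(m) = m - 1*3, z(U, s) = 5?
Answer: -33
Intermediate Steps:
q(m) = -3 + m (q(m) = m - 3 = -3 + m)
P(t, R) = 2 + t (P(t, R) = t + (-3 + 5) = t + 2 = 2 + t)
-627/P(17, -17) = -627/(2 + 17) = -627/19 = -627*1/19 = -33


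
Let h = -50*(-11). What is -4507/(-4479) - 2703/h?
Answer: -9627887/2463450 ≈ -3.9083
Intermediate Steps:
h = 550
-4507/(-4479) - 2703/h = -4507/(-4479) - 2703/550 = -4507*(-1/4479) - 2703*1/550 = 4507/4479 - 2703/550 = -9627887/2463450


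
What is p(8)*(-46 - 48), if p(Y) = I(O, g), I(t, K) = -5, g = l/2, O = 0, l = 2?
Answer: 470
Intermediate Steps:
g = 1 (g = 2/2 = 2*(½) = 1)
p(Y) = -5
p(8)*(-46 - 48) = -5*(-46 - 48) = -5*(-94) = 470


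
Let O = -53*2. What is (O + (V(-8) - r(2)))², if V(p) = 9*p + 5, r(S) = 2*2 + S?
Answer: 32041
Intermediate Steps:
r(S) = 4 + S
O = -106
V(p) = 5 + 9*p
(O + (V(-8) - r(2)))² = (-106 + ((5 + 9*(-8)) - (4 + 2)))² = (-106 + ((5 - 72) - 1*6))² = (-106 + (-67 - 6))² = (-106 - 73)² = (-179)² = 32041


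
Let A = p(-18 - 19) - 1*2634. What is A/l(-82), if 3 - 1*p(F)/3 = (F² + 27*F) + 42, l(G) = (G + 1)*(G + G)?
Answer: -143/492 ≈ -0.29065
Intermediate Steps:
l(G) = 2*G*(1 + G) (l(G) = (1 + G)*(2*G) = 2*G*(1 + G))
p(F) = -117 - 81*F - 3*F² (p(F) = 9 - 3*((F² + 27*F) + 42) = 9 - 3*(42 + F² + 27*F) = 9 + (-126 - 81*F - 3*F²) = -117 - 81*F - 3*F²)
A = -3861 (A = (-117 - 81*(-18 - 19) - 3*(-18 - 19)²) - 1*2634 = (-117 - 81*(-37) - 3*(-37)²) - 2634 = (-117 + 2997 - 3*1369) - 2634 = (-117 + 2997 - 4107) - 2634 = -1227 - 2634 = -3861)
A/l(-82) = -3861*(-1/(164*(1 - 82))) = -3861/(2*(-82)*(-81)) = -3861/13284 = -3861*1/13284 = -143/492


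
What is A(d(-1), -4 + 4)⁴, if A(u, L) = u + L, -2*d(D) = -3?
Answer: 81/16 ≈ 5.0625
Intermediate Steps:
d(D) = 3/2 (d(D) = -½*(-3) = 3/2)
A(u, L) = L + u
A(d(-1), -4 + 4)⁴ = ((-4 + 4) + 3/2)⁴ = (0 + 3/2)⁴ = (3/2)⁴ = 81/16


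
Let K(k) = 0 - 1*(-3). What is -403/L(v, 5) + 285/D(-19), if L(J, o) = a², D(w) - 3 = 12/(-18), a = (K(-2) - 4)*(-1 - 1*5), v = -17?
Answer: 27959/252 ≈ 110.95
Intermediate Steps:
K(k) = 3 (K(k) = 0 + 3 = 3)
a = 6 (a = (3 - 4)*(-1 - 1*5) = -(-1 - 5) = -1*(-6) = 6)
D(w) = 7/3 (D(w) = 3 + 12/(-18) = 3 + 12*(-1/18) = 3 - ⅔ = 7/3)
L(J, o) = 36 (L(J, o) = 6² = 36)
-403/L(v, 5) + 285/D(-19) = -403/36 + 285/(7/3) = -403*1/36 + 285*(3/7) = -403/36 + 855/7 = 27959/252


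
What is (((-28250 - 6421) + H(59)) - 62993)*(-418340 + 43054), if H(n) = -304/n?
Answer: 2162578069280/59 ≈ 3.6654e+10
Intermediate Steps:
(((-28250 - 6421) + H(59)) - 62993)*(-418340 + 43054) = (((-28250 - 6421) - 304/59) - 62993)*(-418340 + 43054) = ((-34671 - 304*1/59) - 62993)*(-375286) = ((-34671 - 304/59) - 62993)*(-375286) = (-2045893/59 - 62993)*(-375286) = -5762480/59*(-375286) = 2162578069280/59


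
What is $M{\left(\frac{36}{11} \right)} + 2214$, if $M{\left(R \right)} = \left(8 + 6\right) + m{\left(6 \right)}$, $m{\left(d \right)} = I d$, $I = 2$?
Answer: $2240$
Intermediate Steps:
$m{\left(d \right)} = 2 d$
$M{\left(R \right)} = 26$ ($M{\left(R \right)} = \left(8 + 6\right) + 2 \cdot 6 = 14 + 12 = 26$)
$M{\left(\frac{36}{11} \right)} + 2214 = 26 + 2214 = 2240$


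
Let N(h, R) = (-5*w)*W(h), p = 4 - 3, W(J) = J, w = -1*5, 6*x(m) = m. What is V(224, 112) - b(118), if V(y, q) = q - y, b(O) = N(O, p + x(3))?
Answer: -3062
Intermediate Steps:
x(m) = m/6
w = -5
p = 1
N(h, R) = 25*h (N(h, R) = (-5*(-5))*h = 25*h)
b(O) = 25*O
V(224, 112) - b(118) = (112 - 1*224) - 25*118 = (112 - 224) - 1*2950 = -112 - 2950 = -3062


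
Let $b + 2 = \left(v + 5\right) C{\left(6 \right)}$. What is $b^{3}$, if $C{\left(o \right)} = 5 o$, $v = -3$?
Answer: $195112$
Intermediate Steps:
$b = 58$ ($b = -2 + \left(-3 + 5\right) 5 \cdot 6 = -2 + 2 \cdot 30 = -2 + 60 = 58$)
$b^{3} = 58^{3} = 195112$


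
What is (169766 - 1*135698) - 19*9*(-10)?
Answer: 35778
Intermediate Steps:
(169766 - 1*135698) - 19*9*(-10) = (169766 - 135698) - 171*(-10) = 34068 - 1*(-1710) = 34068 + 1710 = 35778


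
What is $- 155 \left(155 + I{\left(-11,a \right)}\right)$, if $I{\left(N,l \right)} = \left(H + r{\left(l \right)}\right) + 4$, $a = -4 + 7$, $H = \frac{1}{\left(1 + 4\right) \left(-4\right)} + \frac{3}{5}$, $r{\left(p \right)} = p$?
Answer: $- \frac{100781}{4} \approx -25195.0$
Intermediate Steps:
$H = \frac{11}{20}$ ($H = \frac{1}{5} \left(- \frac{1}{4}\right) + 3 \cdot \frac{1}{5} = \frac{1}{5} \left(- \frac{1}{4}\right) + \frac{3}{5} = - \frac{1}{20} + \frac{3}{5} = \frac{11}{20} \approx 0.55$)
$a = 3$
$I{\left(N,l \right)} = \frac{91}{20} + l$ ($I{\left(N,l \right)} = \left(\frac{11}{20} + l\right) + 4 = \frac{91}{20} + l$)
$- 155 \left(155 + I{\left(-11,a \right)}\right) = - 155 \left(155 + \left(\frac{91}{20} + 3\right)\right) = - 155 \left(155 + \frac{151}{20}\right) = \left(-155\right) \frac{3251}{20} = - \frac{100781}{4}$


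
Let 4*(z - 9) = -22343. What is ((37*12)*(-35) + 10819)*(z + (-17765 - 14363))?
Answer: 712016499/4 ≈ 1.7800e+8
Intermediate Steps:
z = -22307/4 (z = 9 + (¼)*(-22343) = 9 - 22343/4 = -22307/4 ≈ -5576.8)
((37*12)*(-35) + 10819)*(z + (-17765 - 14363)) = ((37*12)*(-35) + 10819)*(-22307/4 + (-17765 - 14363)) = (444*(-35) + 10819)*(-22307/4 - 32128) = (-15540 + 10819)*(-150819/4) = -4721*(-150819/4) = 712016499/4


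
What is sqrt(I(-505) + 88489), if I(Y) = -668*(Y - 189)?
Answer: sqrt(552081) ≈ 743.02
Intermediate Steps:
I(Y) = 126252 - 668*Y (I(Y) = -668*(-189 + Y) = 126252 - 668*Y)
sqrt(I(-505) + 88489) = sqrt((126252 - 668*(-505)) + 88489) = sqrt((126252 + 337340) + 88489) = sqrt(463592 + 88489) = sqrt(552081)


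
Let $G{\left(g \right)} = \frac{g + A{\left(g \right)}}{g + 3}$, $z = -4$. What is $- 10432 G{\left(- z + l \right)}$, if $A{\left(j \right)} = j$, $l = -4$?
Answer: $0$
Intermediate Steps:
$G{\left(g \right)} = \frac{2 g}{3 + g}$ ($G{\left(g \right)} = \frac{g + g}{g + 3} = \frac{2 g}{3 + g}$)
$- 10432 G{\left(- z + l \right)} = - 10432 \frac{2 \left(\left(-1\right) \left(-4\right) - 4\right)}{3 - 0} = - 10432 \frac{2 \left(4 - 4\right)}{3 + \left(4 - 4\right)} = - 10432 \cdot 2 \cdot 0 \frac{1}{3 + 0} = - 10432 \cdot 2 \cdot 0 \cdot \frac{1}{3} = \left(-10432\right) 0 = 0$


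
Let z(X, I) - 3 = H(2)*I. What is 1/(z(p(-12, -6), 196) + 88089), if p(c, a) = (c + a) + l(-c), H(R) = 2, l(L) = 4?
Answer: 1/88484 ≈ 1.1301e-5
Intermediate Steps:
p(c, a) = 4 + a + c (p(c, a) = (c + a) + 4 = (a + c) + 4 = 4 + a + c)
z(X, I) = 3 + 2*I
1/(z(p(-12, -6), 196) + 88089) = 1/((3 + 2*196) + 88089) = 1/((3 + 392) + 88089) = 1/(395 + 88089) = 1/88484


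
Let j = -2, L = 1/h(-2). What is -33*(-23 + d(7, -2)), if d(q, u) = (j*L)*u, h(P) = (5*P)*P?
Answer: 3762/5 ≈ 752.40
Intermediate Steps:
h(P) = 5*P²
L = 1/20 (L = 1/(5*(-2)²) = 1/(5*4) = 1/20 ≈ 0.050000)
d(q, u) = -u/10 (d(q, u) = (-2*1/20)*u = -u/10)
-33*(-23 + d(7, -2)) = -33*(-23 - ⅒*(-2)) = -33*(-23 + ⅕) = -33*(-114/5) = 3762/5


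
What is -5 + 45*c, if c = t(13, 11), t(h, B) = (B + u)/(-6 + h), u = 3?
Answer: 85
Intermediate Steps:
t(h, B) = (3 + B)/(-6 + h) (t(h, B) = (B + 3)/(-6 + h) = (3 + B)/(-6 + h))
c = 2 (c = (3 + 11)/(-6 + 13) = 14/7 = (⅐)*14 = 2)
-5 + 45*c = -5 + 45*2 = -5 + 90 = 85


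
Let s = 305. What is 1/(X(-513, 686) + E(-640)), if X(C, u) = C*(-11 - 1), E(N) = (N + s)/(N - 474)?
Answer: 1114/6858119 ≈ 0.00016244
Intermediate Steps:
E(N) = (305 + N)/(-474 + N) (E(N) = (N + 305)/(N - 474) = (305 + N)/(-474 + N))
X(C, u) = -12*C (X(C, u) = C*(-12) = -12*C)
1/(X(-513, 686) + E(-640)) = 1/(-12*(-513) + (305 - 640)/(-474 - 640)) = 1/(6156 - 335/(-1114)) = 1/(6156 - 1/1114*(-335)) = 1/(6156 + 335/1114) = 1/(6858119/1114) = 1114/6858119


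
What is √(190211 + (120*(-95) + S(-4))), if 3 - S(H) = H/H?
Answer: √178813 ≈ 422.86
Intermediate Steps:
S(H) = 2 (S(H) = 3 - H/H = 3 - 1*1 = 3 - 1 = 2)
√(190211 + (120*(-95) + S(-4))) = √(190211 + (120*(-95) + 2)) = √(190211 + (-11400 + 2)) = √(190211 - 11398) = √178813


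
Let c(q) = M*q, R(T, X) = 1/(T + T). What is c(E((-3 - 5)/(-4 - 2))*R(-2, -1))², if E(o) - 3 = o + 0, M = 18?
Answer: 1521/4 ≈ 380.25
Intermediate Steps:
R(T, X) = 1/(2*T)
E(o) = 3 + o (E(o) = 3 + (o + 0) = 3 + o)
c(q) = 18*q
c(E((-3 - 5)/(-4 - 2))*R(-2, -1))² = (18*((3 + (-3 - 5)/(-4 - 2))*((½)/(-2))))² = (18*((3 - 8/(-6))*((½)*(-½))))² = (18*((3 - 8*(-⅙))*(-¼)))² = (18*((3 + 4/3)*(-¼)))² = (18*((13/3)*(-¼)))² = (18*(-13/12))² = (-39/2)² = 1521/4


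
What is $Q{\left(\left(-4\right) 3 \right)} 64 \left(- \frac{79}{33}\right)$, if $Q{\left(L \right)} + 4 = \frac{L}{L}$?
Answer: $\frac{5056}{11} \approx 459.64$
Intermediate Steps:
$Q{\left(L \right)} = -3$ ($Q{\left(L \right)} = -4 + \frac{L}{L} = -4 + 1 = -3$)
$Q{\left(\left(-4\right) 3 \right)} 64 \left(- \frac{79}{33}\right) = \left(-3\right) 64 \left(- \frac{79}{33}\right) = - 192 \left(\left(-79\right) \frac{1}{33}\right) = \left(-192\right) \left(- \frac{79}{33}\right) = \frac{5056}{11}$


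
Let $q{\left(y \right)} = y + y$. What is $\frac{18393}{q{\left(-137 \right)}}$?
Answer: $- \frac{18393}{274} \approx -67.128$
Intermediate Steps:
$q{\left(y \right)} = 2 y$
$\frac{18393}{q{\left(-137 \right)}} = \frac{18393}{2 \left(-137\right)} = \frac{18393}{-274} = 18393 \left(- \frac{1}{274}\right) = - \frac{18393}{274}$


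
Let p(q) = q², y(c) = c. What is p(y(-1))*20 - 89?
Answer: -69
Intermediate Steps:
p(y(-1))*20 - 89 = (-1)²*20 - 89 = 1*20 - 89 = 20 - 89 = -69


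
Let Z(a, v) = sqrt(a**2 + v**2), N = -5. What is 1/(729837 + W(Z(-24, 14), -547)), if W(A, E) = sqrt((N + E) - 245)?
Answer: 729837/532662047366 - I*sqrt(797)/532662047366 ≈ 1.3702e-6 - 5.3e-11*I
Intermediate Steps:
W(A, E) = sqrt(-250 + E) (W(A, E) = sqrt((-5 + E) - 245) = sqrt(-250 + E))
1/(729837 + W(Z(-24, 14), -547)) = 1/(729837 + sqrt(-250 - 547)) = 1/(729837 + sqrt(-797)) = 1/(729837 + I*sqrt(797))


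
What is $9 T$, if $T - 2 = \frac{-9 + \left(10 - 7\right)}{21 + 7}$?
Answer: $\frac{225}{14} \approx 16.071$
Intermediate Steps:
$T = \frac{25}{14}$ ($T = 2 + \frac{-9 + \left(10 - 7\right)}{21 + 7} = 2 + \frac{-9 + 3}{28} = 2 - \frac{3}{14} = \frac{25}{14} \approx 1.7857$)
$9 T = 9 \cdot \frac{25}{14} = \frac{225}{14}$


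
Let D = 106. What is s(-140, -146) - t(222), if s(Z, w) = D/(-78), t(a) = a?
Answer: -8711/39 ≈ -223.36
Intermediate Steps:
s(Z, w) = -53/39 (s(Z, w) = 106/(-78) = 106*(-1/78) = -53/39)
s(-140, -146) - t(222) = -53/39 - 1*222 = -53/39 - 222 = -8711/39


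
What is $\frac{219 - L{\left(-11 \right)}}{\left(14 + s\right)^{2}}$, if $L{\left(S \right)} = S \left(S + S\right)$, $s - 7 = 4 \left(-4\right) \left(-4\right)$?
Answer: $- \frac{23}{7225} \approx -0.0031834$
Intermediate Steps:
$s = 71$ ($s = 7 + 4 \left(-4\right) \left(-4\right) = 7 - -64 = 7 + 64 = 71$)
$L{\left(S \right)} = 2 S^{2}$ ($L{\left(S \right)} = S 2 S = 2 S^{2}$)
$\frac{219 - L{\left(-11 \right)}}{\left(14 + s\right)^{2}} = \frac{219 - 2 \left(-11\right)^{2}}{\left(14 + 71\right)^{2}} = \frac{219 - 2 \cdot 121}{85^{2}} = \frac{219 - 242}{7225} = \left(219 - 242\right) \frac{1}{7225} = \left(-23\right) \frac{1}{7225} = - \frac{23}{7225}$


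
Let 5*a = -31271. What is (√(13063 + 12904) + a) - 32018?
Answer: -191361/5 + √25967 ≈ -38111.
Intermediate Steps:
a = -31271/5 (a = (⅕)*(-31271) = -31271/5 ≈ -6254.2)
(√(13063 + 12904) + a) - 32018 = (√(13063 + 12904) - 31271/5) - 32018 = (√25967 - 31271/5) - 32018 = (-31271/5 + √25967) - 32018 = -191361/5 + √25967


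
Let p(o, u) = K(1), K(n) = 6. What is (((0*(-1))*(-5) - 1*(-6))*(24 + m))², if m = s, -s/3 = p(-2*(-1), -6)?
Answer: 1296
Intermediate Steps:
p(o, u) = 6
s = -18 (s = -3*6 = -18)
m = -18
(((0*(-1))*(-5) - 1*(-6))*(24 + m))² = (((0*(-1))*(-5) - 1*(-6))*(24 - 18))² = ((0*(-5) + 6)*6)² = ((0 + 6)*6)² = (6*6)² = 36² = 1296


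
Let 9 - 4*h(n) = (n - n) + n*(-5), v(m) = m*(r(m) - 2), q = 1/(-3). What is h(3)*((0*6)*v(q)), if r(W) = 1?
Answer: 0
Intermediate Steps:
q = -⅓ ≈ -0.33333
v(m) = -m (v(m) = m*(1 - 2) = m*(-1) = -m)
h(n) = 9/4 + 5*n/4 (h(n) = 9/4 - ((n - n) + n*(-5))/4 = 9/4 - (0 - 5*n)/4 = 9/4 - (-5)*n/4 = 9/4 + 5*n/4)
h(3)*((0*6)*v(q)) = (9/4 + (5/4)*3)*((0*6)*(-1*(-⅓))) = (9/4 + 15/4)*(0*(⅓)) = 6*0 = 0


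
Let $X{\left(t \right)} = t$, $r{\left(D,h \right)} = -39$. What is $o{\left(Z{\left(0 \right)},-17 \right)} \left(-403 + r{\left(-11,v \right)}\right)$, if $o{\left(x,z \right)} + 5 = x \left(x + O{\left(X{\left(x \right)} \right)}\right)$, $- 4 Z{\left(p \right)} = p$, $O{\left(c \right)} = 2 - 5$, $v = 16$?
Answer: $2210$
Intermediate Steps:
$O{\left(c \right)} = -3$ ($O{\left(c \right)} = 2 - 5 = -3$)
$Z{\left(p \right)} = - \frac{p}{4}$
$o{\left(x,z \right)} = -5 + x \left(-3 + x\right)$ ($o{\left(x,z \right)} = -5 + x \left(x - 3\right) = -5 + x \left(-3 + x\right)$)
$o{\left(Z{\left(0 \right)},-17 \right)} \left(-403 + r{\left(-11,v \right)}\right) = \left(-5 + \left(\left(- \frac{1}{4}\right) 0\right)^{2} - 3 \left(\left(- \frac{1}{4}\right) 0\right)\right) \left(-403 - 39\right) = \left(-5 + 0^{2} - 0\right) \left(-442\right) = \left(-5 + 0 + 0\right) \left(-442\right) = \left(-5\right) \left(-442\right) = 2210$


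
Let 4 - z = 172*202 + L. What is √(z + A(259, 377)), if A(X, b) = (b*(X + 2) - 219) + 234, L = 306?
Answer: √63366 ≈ 251.73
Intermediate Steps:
z = -35046 (z = 4 - (172*202 + 306) = 4 - (34744 + 306) = 4 - 1*35050 = 4 - 35050 = -35046)
A(X, b) = 15 + b*(2 + X) (A(X, b) = (b*(2 + X) - 219) + 234 = (-219 + b*(2 + X)) + 234 = 15 + b*(2 + X))
√(z + A(259, 377)) = √(-35046 + (15 + 2*377 + 259*377)) = √(-35046 + (15 + 754 + 97643)) = √(-35046 + 98412) = √63366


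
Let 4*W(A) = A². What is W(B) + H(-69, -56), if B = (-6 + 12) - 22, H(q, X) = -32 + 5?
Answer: 37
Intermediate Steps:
H(q, X) = -27
B = -16 (B = 6 - 22 = -16)
W(A) = A²/4
W(B) + H(-69, -56) = (¼)*(-16)² - 27 = (¼)*256 - 27 = 64 - 27 = 37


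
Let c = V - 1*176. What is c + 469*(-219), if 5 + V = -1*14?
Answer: -102906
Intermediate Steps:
V = -19 (V = -5 - 1*14 = -5 - 14 = -19)
c = -195 (c = -19 - 1*176 = -19 - 176 = -195)
c + 469*(-219) = -195 + 469*(-219) = -195 - 102711 = -102906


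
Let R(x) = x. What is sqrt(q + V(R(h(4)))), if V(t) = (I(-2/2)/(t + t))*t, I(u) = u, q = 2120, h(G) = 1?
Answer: 3*sqrt(942)/2 ≈ 46.038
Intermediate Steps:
V(t) = -1/2 (V(t) = ((-2/2)/(t + t))*t = ((-2*1/2)/((2*t)))*t = (-1/(2*t))*t = -1/2)
sqrt(q + V(R(h(4)))) = sqrt(2120 - 1/2) = sqrt(4239/2) = 3*sqrt(942)/2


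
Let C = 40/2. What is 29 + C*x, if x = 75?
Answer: 1529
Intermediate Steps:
C = 20 (C = 40*(½) = 20)
29 + C*x = 29 + 20*75 = 29 + 1500 = 1529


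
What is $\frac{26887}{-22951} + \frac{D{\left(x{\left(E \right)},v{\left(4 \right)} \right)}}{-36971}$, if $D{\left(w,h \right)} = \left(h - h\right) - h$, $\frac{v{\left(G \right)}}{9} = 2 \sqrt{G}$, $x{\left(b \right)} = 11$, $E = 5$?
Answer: $- \frac{993213041}{848521421} \approx -1.1705$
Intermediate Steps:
$v{\left(G \right)} = 18 \sqrt{G}$ ($v{\left(G \right)} = 9 \cdot 2 \sqrt{G} = 18 \sqrt{G}$)
$D{\left(w,h \right)} = - h$ ($D{\left(w,h \right)} = 0 - h = - h$)
$\frac{26887}{-22951} + \frac{D{\left(x{\left(E \right)},v{\left(4 \right)} \right)}}{-36971} = \frac{26887}{-22951} + \frac{\left(-1\right) 18 \sqrt{4}}{-36971} = 26887 \left(- \frac{1}{22951}\right) + - 18 \cdot 2 \left(- \frac{1}{36971}\right) = - \frac{26887}{22951} + \left(-1\right) 36 \left(- \frac{1}{36971}\right) = - \frac{26887}{22951} - - \frac{36}{36971} = - \frac{26887}{22951} + \frac{36}{36971} = - \frac{993213041}{848521421}$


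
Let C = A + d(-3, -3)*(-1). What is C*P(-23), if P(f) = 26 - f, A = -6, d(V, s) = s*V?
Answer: -735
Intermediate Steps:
d(V, s) = V*s
C = -15 (C = -6 - 3*(-3)*(-1) = -6 + 9*(-1) = -6 - 9 = -15)
C*P(-23) = -15*(26 - 1*(-23)) = -15*(26 + 23) = -15*49 = -735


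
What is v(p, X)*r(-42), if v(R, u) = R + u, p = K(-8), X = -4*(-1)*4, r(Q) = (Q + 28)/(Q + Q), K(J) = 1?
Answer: 17/6 ≈ 2.8333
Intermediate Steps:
r(Q) = (28 + Q)/(2*Q) (r(Q) = (28 + Q)/((2*Q)) = (28 + Q)*(1/(2*Q)) = (28 + Q)/(2*Q))
X = 16 (X = 4*4 = 16)
p = 1
v(p, X)*r(-42) = (1 + 16)*((½)*(28 - 42)/(-42)) = 17*((½)*(-1/42)*(-14)) = 17*(⅙) = 17/6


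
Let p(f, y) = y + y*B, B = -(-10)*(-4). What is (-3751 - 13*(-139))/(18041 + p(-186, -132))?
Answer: -1944/23189 ≈ -0.083833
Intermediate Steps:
B = -40 (B = -2*20 = -40)
p(f, y) = -39*y (p(f, y) = y + y*(-40) = y - 40*y = -39*y)
(-3751 - 13*(-139))/(18041 + p(-186, -132)) = (-3751 - 13*(-139))/(18041 - 39*(-132)) = (-3751 + 1807)/(18041 + 5148) = -1944/23189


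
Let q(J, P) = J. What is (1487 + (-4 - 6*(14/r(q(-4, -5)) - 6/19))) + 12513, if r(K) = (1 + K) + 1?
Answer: 266758/19 ≈ 14040.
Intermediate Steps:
r(K) = 2 + K
(1487 + (-4 - 6*(14/r(q(-4, -5)) - 6/19))) + 12513 = (1487 + (-4 - 6*(14/(2 - 4) - 6/19))) + 12513 = (1487 + (-4 - 6*(14/(-2) - 6*1/19))) + 12513 = (1487 + (-4 - 6*(14*(-½) - 6/19))) + 12513 = (1487 + (-4 - 6*(-7 - 6/19))) + 12513 = (1487 + (-4 - 6*(-139/19))) + 12513 = (1487 + (-4 + 834/19)) + 12513 = (1487 + 758/19) + 12513 = 29011/19 + 12513 = 266758/19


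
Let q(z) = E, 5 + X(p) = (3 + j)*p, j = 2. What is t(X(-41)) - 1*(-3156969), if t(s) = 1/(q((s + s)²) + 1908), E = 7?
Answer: 6045595636/1915 ≈ 3.1570e+6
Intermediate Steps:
X(p) = -5 + 5*p (X(p) = -5 + (3 + 2)*p = -5 + 5*p)
q(z) = 7
t(s) = 1/1915 (t(s) = 1/(7 + 1908) = 1/1915)
t(X(-41)) - 1*(-3156969) = 1/1915 - 1*(-3156969) = 1/1915 + 3156969 = 6045595636/1915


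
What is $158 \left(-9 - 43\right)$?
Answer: $-8216$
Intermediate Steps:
$158 \left(-9 - 43\right) = 158 \left(-52\right) = -8216$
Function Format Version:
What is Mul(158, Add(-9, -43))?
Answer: -8216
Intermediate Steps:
Mul(158, Add(-9, -43)) = Mul(158, -52) = -8216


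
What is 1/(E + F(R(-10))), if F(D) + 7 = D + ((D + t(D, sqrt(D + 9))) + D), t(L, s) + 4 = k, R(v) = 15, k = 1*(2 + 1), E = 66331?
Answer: 1/66368 ≈ 1.5068e-5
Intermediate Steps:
k = 3 (k = 1*3 = 3)
t(L, s) = -1 (t(L, s) = -4 + 3 = -1)
F(D) = -8 + 3*D (F(D) = -7 + (D + ((D - 1) + D)) = -7 + (D + ((-1 + D) + D)) = -7 + (D + (-1 + 2*D)) = -7 + (-1 + 3*D) = -8 + 3*D)
1/(E + F(R(-10))) = 1/(66331 + (-8 + 3*15)) = 1/(66331 + (-8 + 45)) = 1/(66331 + 37) = 1/66368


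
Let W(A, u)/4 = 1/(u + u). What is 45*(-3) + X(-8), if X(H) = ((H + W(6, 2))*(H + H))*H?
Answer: -1031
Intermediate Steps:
W(A, u) = 2/u (W(A, u) = 4/(u + u) = 4/((2*u)) = 4*(1/(2*u)) = 2/u)
X(H) = 2*H²*(1 + H) (X(H) = ((H + 2/2)*(H + H))*H = ((H + 2*(½))*(2*H))*H = ((H + 1)*(2*H))*H = ((1 + H)*(2*H))*H = (2*H*(1 + H))*H = 2*H²*(1 + H))
45*(-3) + X(-8) = 45*(-3) + 2*(-8)²*(1 - 8) = -135 + 2*64*(-7) = -135 - 896 = -1031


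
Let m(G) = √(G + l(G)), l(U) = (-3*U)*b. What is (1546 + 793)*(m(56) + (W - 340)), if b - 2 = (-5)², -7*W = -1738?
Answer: -1501638/7 + 18712*I*√70 ≈ -2.1452e+5 + 1.5656e+5*I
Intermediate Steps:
W = 1738/7 (W = -⅐*(-1738) = 1738/7 ≈ 248.29)
b = 27 (b = 2 + (-5)² = 2 + 25 = 27)
l(U) = -81*U (l(U) = -3*U*27 = -81*U)
m(G) = 4*√5*√(-G) (m(G) = √(G - 81*G) = √(-80*G) = 4*√5*√(-G))
(1546 + 793)*(m(56) + (W - 340)) = (1546 + 793)*(4*√5*√(-1*56) + (1738/7 - 340)) = 2339*(4*√5*√(-56) - 642/7) = 2339*(4*√5*(2*I*√14) - 642/7) = 2339*(8*I*√70 - 642/7) = 2339*(-642/7 + 8*I*√70) = -1501638/7 + 18712*I*√70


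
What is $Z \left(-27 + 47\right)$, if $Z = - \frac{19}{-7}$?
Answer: $\frac{380}{7} \approx 54.286$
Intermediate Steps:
$Z = \frac{19}{7}$ ($Z = \left(-19\right) \left(- \frac{1}{7}\right) = \frac{19}{7} \approx 2.7143$)
$Z \left(-27 + 47\right) = \frac{19 \left(-27 + 47\right)}{7} = \frac{19}{7} \cdot 20 = \frac{380}{7}$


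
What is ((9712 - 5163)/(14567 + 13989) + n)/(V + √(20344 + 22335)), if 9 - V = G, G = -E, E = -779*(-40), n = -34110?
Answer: -30359871804259/27741122614392 + 6818284277*√871/27741122614392 ≈ -1.0871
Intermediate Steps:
E = 31160
G = -31160 (G = -1*31160 = -31160)
V = 31169 (V = 9 - 1*(-31160) = 9 + 31160 = 31169)
((9712 - 5163)/(14567 + 13989) + n)/(V + √(20344 + 22335)) = ((9712 - 5163)/(14567 + 13989) - 34110)/(31169 + √(20344 + 22335)) = (4549/28556 - 34110)/(31169 + √42679) = (4549*(1/28556) - 34110)/(31169 + 7*√871) = (4549/28556 - 34110)/(31169 + 7*√871) = -974040611/(28556*(31169 + 7*√871))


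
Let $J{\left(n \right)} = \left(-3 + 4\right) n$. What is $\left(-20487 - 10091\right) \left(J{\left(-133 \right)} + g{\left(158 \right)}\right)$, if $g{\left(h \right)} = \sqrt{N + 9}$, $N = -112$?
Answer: $4066874 - 30578 i \sqrt{103} \approx 4.0669 \cdot 10^{6} - 3.1033 \cdot 10^{5} i$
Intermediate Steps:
$g{\left(h \right)} = i \sqrt{103}$ ($g{\left(h \right)} = \sqrt{-112 + 9} = \sqrt{-103} = i \sqrt{103}$)
$J{\left(n \right)} = n$ ($J{\left(n \right)} = 1 n = n$)
$\left(-20487 - 10091\right) \left(J{\left(-133 \right)} + g{\left(158 \right)}\right) = \left(-20487 - 10091\right) \left(-133 + i \sqrt{103}\right) = - 30578 \left(-133 + i \sqrt{103}\right) = 4066874 - 30578 i \sqrt{103}$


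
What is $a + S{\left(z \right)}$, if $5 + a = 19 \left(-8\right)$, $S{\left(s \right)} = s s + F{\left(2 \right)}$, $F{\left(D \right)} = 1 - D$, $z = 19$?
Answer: $203$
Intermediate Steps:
$S{\left(s \right)} = -1 + s^{2}$ ($S{\left(s \right)} = s s + \left(1 - 2\right) = s^{2} + \left(1 - 2\right) = s^{2} - 1 = -1 + s^{2}$)
$a = -157$ ($a = -5 + 19 \left(-8\right) = -5 - 152 = -157$)
$a + S{\left(z \right)} = -157 - \left(1 - 19^{2}\right) = -157 + \left(-1 + 361\right) = -157 + 360 = 203$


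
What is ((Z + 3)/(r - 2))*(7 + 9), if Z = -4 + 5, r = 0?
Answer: -32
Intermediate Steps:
Z = 1
((Z + 3)/(r - 2))*(7 + 9) = ((1 + 3)/(0 - 2))*(7 + 9) = (4/(-2))*16 = (4*(-½))*16 = -2*16 = -32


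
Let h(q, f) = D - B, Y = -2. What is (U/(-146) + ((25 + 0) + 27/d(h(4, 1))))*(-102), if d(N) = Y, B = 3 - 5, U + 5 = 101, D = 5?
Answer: -80733/73 ≈ -1105.9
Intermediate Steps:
U = 96 (U = -5 + 101 = 96)
B = -2
h(q, f) = 7 (h(q, f) = 5 - 1*(-2) = 5 + 2 = 7)
d(N) = -2
(U/(-146) + ((25 + 0) + 27/d(h(4, 1))))*(-102) = (96/(-146) + ((25 + 0) + 27/(-2)))*(-102) = (96*(-1/146) + (25 + 27*(-½)))*(-102) = (-48/73 + (25 - 27/2))*(-102) = (-48/73 + 23/2)*(-102) = (1583/146)*(-102) = -80733/73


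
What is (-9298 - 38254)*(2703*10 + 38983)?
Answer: -3139050176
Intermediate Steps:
(-9298 - 38254)*(2703*10 + 38983) = -47552*(27030 + 38983) = -47552*66013 = -3139050176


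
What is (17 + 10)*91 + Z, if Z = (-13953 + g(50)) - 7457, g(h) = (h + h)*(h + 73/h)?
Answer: -13807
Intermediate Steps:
g(h) = 2*h*(h + 73/h) (g(h) = (2*h)*(h + 73/h) = 2*h*(h + 73/h))
Z = -16264 (Z = (-13953 + (146 + 2*50²)) - 7457 = (-13953 + (146 + 2*2500)) - 7457 = (-13953 + (146 + 5000)) - 7457 = (-13953 + 5146) - 7457 = -8807 - 7457 = -16264)
(17 + 10)*91 + Z = (17 + 10)*91 - 16264 = 27*91 - 16264 = 2457 - 16264 = -13807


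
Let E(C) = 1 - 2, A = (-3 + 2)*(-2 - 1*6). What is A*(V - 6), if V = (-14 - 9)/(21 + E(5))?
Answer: -286/5 ≈ -57.200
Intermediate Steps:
A = 8 (A = -(-2 - 6) = -1*(-8) = 8)
E(C) = -1
V = -23/20 (V = (-14 - 9)/(21 - 1) = -23/20 ≈ -1.1500)
A*(V - 6) = 8*(-23/20 - 6) = 8*(-143/20) = -286/5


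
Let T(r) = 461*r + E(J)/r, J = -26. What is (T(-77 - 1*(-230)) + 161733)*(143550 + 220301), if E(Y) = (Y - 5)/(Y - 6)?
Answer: 24338942976901/288 ≈ 8.4510e+10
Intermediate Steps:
E(Y) = (-5 + Y)/(-6 + Y)
T(r) = 461*r + 31/(32*r) (T(r) = 461*r + ((-5 - 26)/(-6 - 26))/r = 461*r + (-31/(-32))/r = 461*r + (-1/32*(-31))/r = 461*r + 31/(32*r))
(T(-77 - 1*(-230)) + 161733)*(143550 + 220301) = ((461*(-77 - 1*(-230)) + 31/(32*(-77 - 1*(-230)))) + 161733)*(143550 + 220301) = ((461*(-77 + 230) + 31/(32*(-77 + 230))) + 161733)*363851 = ((461*153 + (31/32)/153) + 161733)*363851 = ((70533 + (31/32)*(1/153)) + 161733)*363851 = ((70533 + 31/4896) + 161733)*363851 = (345329599/4896 + 161733)*363851 = (1137174367/4896)*363851 = 24338942976901/288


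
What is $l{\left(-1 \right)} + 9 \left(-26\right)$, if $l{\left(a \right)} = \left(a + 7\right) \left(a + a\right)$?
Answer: $-246$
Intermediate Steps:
$l{\left(a \right)} = 2 a \left(7 + a\right)$ ($l{\left(a \right)} = \left(7 + a\right) 2 a = 2 a \left(7 + a\right)$)
$l{\left(-1 \right)} + 9 \left(-26\right) = 2 \left(-1\right) \left(7 - 1\right) + 9 \left(-26\right) = 2 \left(-1\right) 6 - 234 = -12 - 234 = -246$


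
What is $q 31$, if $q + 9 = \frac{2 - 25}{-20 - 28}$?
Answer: $- \frac{12679}{48} \approx -264.15$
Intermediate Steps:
$q = - \frac{409}{48}$ ($q = -9 + \frac{2 - 25}{-20 - 28} = -9 - \frac{23}{-48} = -9 - - \frac{23}{48} = -9 + \frac{23}{48} = - \frac{409}{48} \approx -8.5208$)
$q 31 = \left(- \frac{409}{48}\right) 31 = - \frac{12679}{48}$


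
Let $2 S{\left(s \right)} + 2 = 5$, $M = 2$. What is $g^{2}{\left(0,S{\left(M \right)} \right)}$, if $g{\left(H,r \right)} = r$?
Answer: $\frac{9}{4} \approx 2.25$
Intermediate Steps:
$S{\left(s \right)} = \frac{3}{2}$ ($S{\left(s \right)} = -1 + \frac{1}{2} \cdot 5 = -1 + \frac{5}{2} = \frac{3}{2}$)
$g^{2}{\left(0,S{\left(M \right)} \right)} = \left(\frac{3}{2}\right)^{2} = \frac{9}{4}$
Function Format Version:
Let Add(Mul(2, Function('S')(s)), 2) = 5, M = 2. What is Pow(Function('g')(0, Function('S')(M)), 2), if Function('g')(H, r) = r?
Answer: Rational(9, 4) ≈ 2.2500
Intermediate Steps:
Function('S')(s) = Rational(3, 2) (Function('S')(s) = Add(-1, Mul(Rational(1, 2), 5)) = Add(-1, Rational(5, 2)) = Rational(3, 2))
Pow(Function('g')(0, Function('S')(M)), 2) = Pow(Rational(3, 2), 2) = Rational(9, 4)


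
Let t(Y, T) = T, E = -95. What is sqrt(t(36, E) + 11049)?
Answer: sqrt(10954) ≈ 104.66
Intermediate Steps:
sqrt(t(36, E) + 11049) = sqrt(-95 + 11049) = sqrt(10954)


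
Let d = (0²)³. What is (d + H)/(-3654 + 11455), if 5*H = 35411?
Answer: 35411/39005 ≈ 0.90786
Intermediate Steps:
H = 35411/5 (H = (⅕)*35411 = 35411/5 ≈ 7082.2)
d = 0 (d = 0³ = 0)
(d + H)/(-3654 + 11455) = (0 + 35411/5)/(-3654 + 11455) = (35411/5)/7801 = (35411/5)*(1/7801) = 35411/39005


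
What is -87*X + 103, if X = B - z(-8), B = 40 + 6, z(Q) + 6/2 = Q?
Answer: -4856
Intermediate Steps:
z(Q) = -3 + Q
B = 46
X = 57 (X = 46 - (-3 - 8) = 46 - 1*(-11) = 46 + 11 = 57)
-87*X + 103 = -87*57 + 103 = -4959 + 103 = -4856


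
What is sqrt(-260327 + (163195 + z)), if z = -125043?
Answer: 5*I*sqrt(8887) ≈ 471.35*I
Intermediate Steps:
sqrt(-260327 + (163195 + z)) = sqrt(-260327 + (163195 - 125043)) = sqrt(-260327 + 38152) = sqrt(-222175) = 5*I*sqrt(8887)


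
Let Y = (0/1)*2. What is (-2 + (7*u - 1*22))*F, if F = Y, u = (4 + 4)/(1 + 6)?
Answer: 0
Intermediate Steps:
u = 8/7 ≈ 1.1429
Y = 0 (Y = (0*1)*2 = 0*2 = 0)
F = 0
(-2 + (7*u - 1*22))*F = (-2 + (7*(8/7) - 1*22))*0 = (-2 + (8 - 22))*0 = (-2 - 14)*0 = -16*0 = 0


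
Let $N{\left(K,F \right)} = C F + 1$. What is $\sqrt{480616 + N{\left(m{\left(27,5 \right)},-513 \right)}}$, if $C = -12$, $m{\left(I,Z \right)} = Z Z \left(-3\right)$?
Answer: $\sqrt{486773} \approx 697.69$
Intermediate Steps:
$m{\left(I,Z \right)} = - 3 Z^{2}$ ($m{\left(I,Z \right)} = Z^{2} \left(-3\right) = - 3 Z^{2}$)
$N{\left(K,F \right)} = 1 - 12 F$ ($N{\left(K,F \right)} = - 12 F + 1 = 1 - 12 F$)
$\sqrt{480616 + N{\left(m{\left(27,5 \right)},-513 \right)}} = \sqrt{480616 + \left(1 - -6156\right)} = \sqrt{480616 + \left(1 + 6156\right)} = \sqrt{480616 + 6157} = \sqrt{486773}$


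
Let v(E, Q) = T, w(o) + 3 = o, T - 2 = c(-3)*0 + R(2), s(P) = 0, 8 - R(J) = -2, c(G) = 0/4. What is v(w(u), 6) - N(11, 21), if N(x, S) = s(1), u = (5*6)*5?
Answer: 12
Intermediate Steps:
c(G) = 0 (c(G) = 0*(¼) = 0)
R(J) = 10 (R(J) = 8 - 1*(-2) = 8 + 2 = 10)
T = 12 (T = 2 + (0*0 + 10) = 2 + (0 + 10) = 2 + 10 = 12)
u = 150 (u = 30*5 = 150)
N(x, S) = 0
w(o) = -3 + o
v(E, Q) = 12
v(w(u), 6) - N(11, 21) = 12 - 1*0 = 12 + 0 = 12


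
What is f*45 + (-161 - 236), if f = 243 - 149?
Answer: 3833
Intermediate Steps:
f = 94
f*45 + (-161 - 236) = 94*45 + (-161 - 236) = 4230 - 397 = 3833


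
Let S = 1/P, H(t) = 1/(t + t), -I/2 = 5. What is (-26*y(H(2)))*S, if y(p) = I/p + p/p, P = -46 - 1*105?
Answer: -1014/151 ≈ -6.7152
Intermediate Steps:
I = -10 (I = -2*5 = -10)
P = -151 (P = -46 - 105 = -151)
H(t) = 1/(2*t)
y(p) = 1 - 10/p (y(p) = -10/p + p/p = -10/p + 1 = 1 - 10/p)
S = -1/151 (S = 1/(-151) = -1/151 ≈ -0.0066225)
(-26*y(H(2)))*S = -26*(-10 + (½)/2)/((½)/2)*(-1/151) = -26*(-10 + (½)*(½))/((½)*(½))*(-1/151) = -26*(-10 + ¼)/¼*(-1/151) = -104*(-39)/4*(-1/151) = -26*(-39)*(-1/151) = 1014*(-1/151) = -1014/151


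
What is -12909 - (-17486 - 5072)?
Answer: 9649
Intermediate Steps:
-12909 - (-17486 - 5072) = -12909 - 1*(-22558) = -12909 + 22558 = 9649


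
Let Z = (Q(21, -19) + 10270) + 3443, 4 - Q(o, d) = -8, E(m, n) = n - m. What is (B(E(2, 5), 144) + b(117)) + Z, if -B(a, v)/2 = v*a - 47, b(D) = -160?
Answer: 12795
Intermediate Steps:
Q(o, d) = 12 (Q(o, d) = 4 - 1*(-8) = 4 + 8 = 12)
Z = 13725 (Z = (12 + 10270) + 3443 = 10282 + 3443 = 13725)
B(a, v) = 94 - 2*a*v (B(a, v) = -2*(v*a - 47) = -2*(a*v - 47) = -2*(-47 + a*v) = 94 - 2*a*v)
(B(E(2, 5), 144) + b(117)) + Z = ((94 - 2*(5 - 1*2)*144) - 160) + 13725 = ((94 - 2*(5 - 2)*144) - 160) + 13725 = ((94 - 2*3*144) - 160) + 13725 = ((94 - 864) - 160) + 13725 = (-770 - 160) + 13725 = -930 + 13725 = 12795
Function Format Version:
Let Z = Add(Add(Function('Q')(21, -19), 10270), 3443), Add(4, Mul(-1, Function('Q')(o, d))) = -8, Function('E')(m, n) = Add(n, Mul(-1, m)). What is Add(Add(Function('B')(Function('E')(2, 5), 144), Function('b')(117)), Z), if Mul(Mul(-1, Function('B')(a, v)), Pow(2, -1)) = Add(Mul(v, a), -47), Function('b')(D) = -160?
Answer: 12795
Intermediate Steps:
Function('Q')(o, d) = 12 (Function('Q')(o, d) = Add(4, Mul(-1, -8)) = Add(4, 8) = 12)
Z = 13725 (Z = Add(Add(12, 10270), 3443) = Add(10282, 3443) = 13725)
Function('B')(a, v) = Add(94, Mul(-2, a, v)) (Function('B')(a, v) = Mul(-2, Add(Mul(v, a), -47)) = Mul(-2, Add(Mul(a, v), -47)) = Mul(-2, Add(-47, Mul(a, v))) = Add(94, Mul(-2, a, v)))
Add(Add(Function('B')(Function('E')(2, 5), 144), Function('b')(117)), Z) = Add(Add(Add(94, Mul(-2, Add(5, Mul(-1, 2)), 144)), -160), 13725) = Add(Add(Add(94, Mul(-2, Add(5, -2), 144)), -160), 13725) = Add(Add(Add(94, Mul(-2, 3, 144)), -160), 13725) = Add(Add(Add(94, -864), -160), 13725) = Add(Add(-770, -160), 13725) = Add(-930, 13725) = 12795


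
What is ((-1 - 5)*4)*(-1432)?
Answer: 34368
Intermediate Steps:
((-1 - 5)*4)*(-1432) = -6*4*(-1432) = -24*(-1432) = 34368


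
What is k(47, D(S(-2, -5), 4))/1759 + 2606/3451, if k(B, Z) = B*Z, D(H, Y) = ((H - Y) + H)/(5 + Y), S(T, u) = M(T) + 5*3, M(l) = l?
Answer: 44823920/54632781 ≈ 0.82046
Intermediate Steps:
S(T, u) = 15 + T (S(T, u) = T + 5*3 = T + 15 = 15 + T)
D(H, Y) = (-Y + 2*H)/(5 + Y)
k(47, D(S(-2, -5), 4))/1759 + 2606/3451 = (47*((-1*4 + 2*(15 - 2))/(5 + 4)))/1759 + 2606/3451 = (47*((-4 + 2*13)/9))*(1/1759) + 2606*(1/3451) = (47*((-4 + 26)/9))*(1/1759) + 2606/3451 = (47*((⅑)*22))*(1/1759) + 2606/3451 = (47*(22/9))*(1/1759) + 2606/3451 = (1034/9)*(1/1759) + 2606/3451 = 1034/15831 + 2606/3451 = 44823920/54632781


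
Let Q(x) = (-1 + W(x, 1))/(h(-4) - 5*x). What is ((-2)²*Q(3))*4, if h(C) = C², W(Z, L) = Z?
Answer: 32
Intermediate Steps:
Q(x) = (-1 + x)/(16 - 5*x) (Q(x) = (-1 + x)/((-4)² - 5*x) = (-1 + x)/(16 - 5*x))
((-2)²*Q(3))*4 = ((-2)²*((1 - 1*3)/(-16 + 5*3)))*4 = (4*((1 - 3)/(-16 + 15)))*4 = (4*(-2/(-1)))*4 = (4*(-1*(-2)))*4 = (4*2)*4 = 8*4 = 32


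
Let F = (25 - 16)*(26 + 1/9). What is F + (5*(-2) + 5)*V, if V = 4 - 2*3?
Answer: 245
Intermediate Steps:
V = -2 (V = 4 - 6 = -2)
F = 235 (F = 9*(26 + ⅑) = 9*(235/9) = 235)
F + (5*(-2) + 5)*V = 235 + (5*(-2) + 5)*(-2) = 235 + (-10 + 5)*(-2) = 235 - 5*(-2) = 235 + 10 = 245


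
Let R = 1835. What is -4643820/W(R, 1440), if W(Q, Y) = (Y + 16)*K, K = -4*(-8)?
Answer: -1160955/11648 ≈ -99.670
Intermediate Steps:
K = 32
W(Q, Y) = 512 + 32*Y (W(Q, Y) = (Y + 16)*32 = (16 + Y)*32 = 512 + 32*Y)
-4643820/W(R, 1440) = -4643820/(512 + 32*1440) = -4643820/(512 + 46080) = -4643820/46592 = -4643820*1/46592 = -1160955/11648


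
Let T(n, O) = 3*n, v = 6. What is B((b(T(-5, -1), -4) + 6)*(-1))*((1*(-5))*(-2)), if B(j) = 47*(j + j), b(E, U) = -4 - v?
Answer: 3760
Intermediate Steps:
b(E, U) = -10 (b(E, U) = -4 - 1*6 = -4 - 6 = -10)
B(j) = 94*j (B(j) = 47*(2*j) = 94*j)
B((b(T(-5, -1), -4) + 6)*(-1))*((1*(-5))*(-2)) = (94*((-10 + 6)*(-1)))*((1*(-5))*(-2)) = (94*(-4*(-1)))*(-5*(-2)) = (94*4)*10 = 376*10 = 3760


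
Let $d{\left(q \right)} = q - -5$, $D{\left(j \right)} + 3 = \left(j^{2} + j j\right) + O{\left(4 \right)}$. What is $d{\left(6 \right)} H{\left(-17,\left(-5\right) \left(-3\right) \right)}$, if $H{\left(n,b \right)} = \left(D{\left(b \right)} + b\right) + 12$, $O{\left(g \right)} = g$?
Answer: $5258$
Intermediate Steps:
$D{\left(j \right)} = 1 + 2 j^{2}$ ($D{\left(j \right)} = -3 + \left(\left(j^{2} + j j\right) + 4\right) = -3 + \left(\left(j^{2} + j^{2}\right) + 4\right) = -3 + \left(2 j^{2} + 4\right) = -3 + \left(4 + 2 j^{2}\right) = 1 + 2 j^{2}$)
$d{\left(q \right)} = 5 + q$ ($d{\left(q \right)} = q + 5 = 5 + q$)
$H{\left(n,b \right)} = 13 + b + 2 b^{2}$ ($H{\left(n,b \right)} = \left(\left(1 + 2 b^{2}\right) + b\right) + 12 = \left(1 + b + 2 b^{2}\right) + 12 = 13 + b + 2 b^{2}$)
$d{\left(6 \right)} H{\left(-17,\left(-5\right) \left(-3\right) \right)} = \left(5 + 6\right) \left(13 - -15 + 2 \left(\left(-5\right) \left(-3\right)\right)^{2}\right) = 11 \left(13 + 15 + 2 \cdot 15^{2}\right) = 11 \left(13 + 15 + 2 \cdot 225\right) = 11 \left(13 + 15 + 450\right) = 11 \cdot 478 = 5258$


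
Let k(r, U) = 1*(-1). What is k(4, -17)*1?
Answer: -1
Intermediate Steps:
k(r, U) = -1
k(4, -17)*1 = -1*1 = -1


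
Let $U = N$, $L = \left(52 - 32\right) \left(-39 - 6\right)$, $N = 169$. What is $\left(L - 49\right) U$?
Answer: $-160381$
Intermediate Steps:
$L = -900$ ($L = 20 \left(-45\right) = -900$)
$U = 169$
$\left(L - 49\right) U = \left(-900 - 49\right) 169 = \left(-949\right) 169 = -160381$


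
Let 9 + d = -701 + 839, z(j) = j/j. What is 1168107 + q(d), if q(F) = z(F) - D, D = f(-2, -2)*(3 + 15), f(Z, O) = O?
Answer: 1168144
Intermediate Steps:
z(j) = 1
D = -36 (D = -2*(3 + 15) = -2*18 = -36)
d = 129 (d = -9 + (-701 + 839) = -9 + 138 = 129)
q(F) = 37 (q(F) = 1 - 1*(-36) = 1 + 36 = 37)
1168107 + q(d) = 1168107 + 37 = 1168144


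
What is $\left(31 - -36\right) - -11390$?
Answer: $11457$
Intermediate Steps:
$\left(31 - -36\right) - -11390 = \left(31 + 36\right) + 11390 = 67 + 11390 = 11457$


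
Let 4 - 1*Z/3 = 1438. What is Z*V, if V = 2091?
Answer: -8995482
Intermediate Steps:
Z = -4302 (Z = 12 - 3*1438 = 12 - 4314 = -4302)
Z*V = -4302*2091 = -8995482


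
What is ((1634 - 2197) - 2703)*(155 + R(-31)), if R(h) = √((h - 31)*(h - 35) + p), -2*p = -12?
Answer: -506230 - 3266*√4098 ≈ -7.1531e+5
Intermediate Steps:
p = 6 (p = -½*(-12) = 6)
R(h) = √(6 + (-35 + h)*(-31 + h)) (R(h) = √((h - 31)*(h - 35) + 6) = √((-31 + h)*(-35 + h) + 6) = √((-35 + h)*(-31 + h) + 6) = √(6 + (-35 + h)*(-31 + h)))
((1634 - 2197) - 2703)*(155 + R(-31)) = ((1634 - 2197) - 2703)*(155 + √(1091 + (-31)² - 66*(-31))) = (-563 - 2703)*(155 + √(1091 + 961 + 2046)) = -3266*(155 + √4098) = -506230 - 3266*√4098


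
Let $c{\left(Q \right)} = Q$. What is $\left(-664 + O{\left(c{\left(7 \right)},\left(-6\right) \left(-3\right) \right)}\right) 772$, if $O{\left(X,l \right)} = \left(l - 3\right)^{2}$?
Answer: $-338908$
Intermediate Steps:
$O{\left(X,l \right)} = \left(-3 + l\right)^{2}$
$\left(-664 + O{\left(c{\left(7 \right)},\left(-6\right) \left(-3\right) \right)}\right) 772 = \left(-664 + \left(-3 - -18\right)^{2}\right) 772 = \left(-664 + \left(-3 + 18\right)^{2}\right) 772 = \left(-664 + 15^{2}\right) 772 = \left(-664 + 225\right) 772 = \left(-439\right) 772 = -338908$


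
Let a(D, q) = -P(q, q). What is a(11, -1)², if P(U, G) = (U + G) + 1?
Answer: 1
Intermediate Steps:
P(U, G) = 1 + G + U (P(U, G) = (G + U) + 1 = 1 + G + U)
a(D, q) = -1 - 2*q (a(D, q) = -(1 + q + q) = -(1 + 2*q) = -1 - 2*q)
a(11, -1)² = (-1 - 2*(-1))² = (-1 + 2)² = 1² = 1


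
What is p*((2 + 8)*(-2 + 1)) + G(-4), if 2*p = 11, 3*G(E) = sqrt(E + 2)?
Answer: -55 + I*sqrt(2)/3 ≈ -55.0 + 0.4714*I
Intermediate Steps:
G(E) = sqrt(2 + E)/3 (G(E) = sqrt(E + 2)/3 = sqrt(2 + E)/3)
p = 11/2 (p = (1/2)*11 = 11/2 ≈ 5.5000)
p*((2 + 8)*(-2 + 1)) + G(-4) = 11*((2 + 8)*(-2 + 1))/2 + sqrt(2 - 4)/3 = 11*(10*(-1))/2 + sqrt(-2)/3 = (11/2)*(-10) + (I*sqrt(2))/3 = -55 + I*sqrt(2)/3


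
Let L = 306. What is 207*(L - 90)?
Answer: 44712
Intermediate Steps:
207*(L - 90) = 207*(306 - 90) = 207*216 = 44712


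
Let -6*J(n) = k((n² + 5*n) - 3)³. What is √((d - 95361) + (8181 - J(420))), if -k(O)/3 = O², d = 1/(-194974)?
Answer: 2*I*√345805154254050586526010560063646742015642/97487 ≈ 1.2064e+16*I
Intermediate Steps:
d = -1/194974 ≈ -5.1289e-6
k(O) = -3*O²
J(n) = 9*(-3 + n² + 5*n)⁶/2 (J(n) = -(-27*((n² + 5*n) - 3)⁶)/6 = -(-27*(-3 + n² + 5*n)⁶)/6 = -(-9)*(-3 + n² + 5*n)⁶/2 = 9*(-3 + n² + 5*n)⁶/2)
√((d - 95361) + (8181 - J(420))) = √((-1/194974 - 95361) + (8181 - 9*(-3 + 420² + 5*420)⁶/2)) = √(-18592915615/194974 + (8181 - 9*(-3 + 176400 + 2100)⁶/2)) = √(-18592915615/194974 + (8181 - 9*178497⁶/2)) = √(-18592915615/194974 + (8181 - 9*32343389282075595282372373497729/2)) = √(-18592915615/194974 + (8181 - 1*291090503538680357541351361479561/2)) = √(-18592915615/194974 + (8181 - 291090503538680357541351361479561/2)) = √(-18592915615/194974 - 291090503538680357541351361463199/2) = √(-14188769959237666007816860096777898264/97487) = 2*I*√345805154254050586526010560063646742015642/97487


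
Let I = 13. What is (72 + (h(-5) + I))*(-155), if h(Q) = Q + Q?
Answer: -11625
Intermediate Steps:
h(Q) = 2*Q
(72 + (h(-5) + I))*(-155) = (72 + (2*(-5) + 13))*(-155) = (72 + (-10 + 13))*(-155) = (72 + 3)*(-155) = 75*(-155) = -11625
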